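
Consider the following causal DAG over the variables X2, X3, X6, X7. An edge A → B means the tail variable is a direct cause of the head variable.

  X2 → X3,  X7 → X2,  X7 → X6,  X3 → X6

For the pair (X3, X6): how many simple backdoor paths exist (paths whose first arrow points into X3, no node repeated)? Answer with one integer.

1

A backdoor path from X3 to X6 is any simple undirected path whose first edge points into X3 (i.e. leaves X3 via a parent).
Parents of X3: {X2}.
Enumerating:
  P1: X3 <- X2 <- X7 -> X6
That exhausts the simple backdoor paths. Count: 1.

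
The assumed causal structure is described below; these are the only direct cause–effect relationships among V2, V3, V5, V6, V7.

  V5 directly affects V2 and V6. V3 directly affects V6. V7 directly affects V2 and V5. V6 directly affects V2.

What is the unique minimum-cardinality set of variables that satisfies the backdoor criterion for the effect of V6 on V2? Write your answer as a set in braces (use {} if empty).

{V5}

Variables eligible for adjustment (non-descendants of V6, excluding V6 and V2): {V3, V5, V7}.
Backdoor paths from V6 to V2:
  P1: V6 <- V5 <- V7 -> V2
  P2: V6 <- V5 -> V2
The empty set is not sufficient: P1 (V6 <- V5 <- V7 -> V2) has no collider blocking it and no conditioned non-collider, so it is open.
Try {V5}:
  P1: blocked at chain node V5 ∈ conditioning set.
  P2: blocked at fork node V5 ∈ conditioning set.
{V5} contains no descendant of V6 and blocks every backdoor path.
No other singleton works — e.g. {V3} leaves P1 open — so {V5} is the unique smallest valid adjustment set.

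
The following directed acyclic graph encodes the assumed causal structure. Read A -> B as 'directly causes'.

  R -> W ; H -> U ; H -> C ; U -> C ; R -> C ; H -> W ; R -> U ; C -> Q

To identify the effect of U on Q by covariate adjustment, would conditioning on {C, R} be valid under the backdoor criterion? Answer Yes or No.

No

Backdoor paths from U to Q (paths whose first edge points into U):
  P1: U <- R -> W <- H -> C -> Q
  P2: U <- R -> C -> Q
  P3: U <- H -> W <- R -> C -> Q
  P4: U <- H -> C -> Q
Condition 1 (no descendant of U in the set): FAILS — C is a descendant of U.
Condition 2 (every backdoor path blocked by {C, R}):
  P1: blocked at fork node R ∈ conditioning set.
  P2: blocked at fork node R ∈ conditioning set.
  P3: blocked at collider W (neither it nor any descendant is in the conditioning set).
  P4: blocked at chain node C ∈ conditioning set.
{C, R} does not satisfy the backdoor criterion.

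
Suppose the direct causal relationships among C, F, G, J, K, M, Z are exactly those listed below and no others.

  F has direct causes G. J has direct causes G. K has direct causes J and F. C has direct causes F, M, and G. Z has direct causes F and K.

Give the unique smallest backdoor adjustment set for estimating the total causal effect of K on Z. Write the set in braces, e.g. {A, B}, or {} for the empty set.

{F}

Variables eligible for adjustment (non-descendants of K, excluding K and Z): {C, F, G, J, M}.
Backdoor paths from K to Z:
  P1: K <- J <- G -> F -> Z
  P2: K <- J <- G -> C <- F -> Z
  P3: K <- F -> Z
The empty set is not sufficient: P1 (K <- J <- G -> F -> Z) has no collider blocking it and no conditioned non-collider, so it is open.
Try {F}:
  P1: blocked at chain node F ∈ conditioning set.
  P2: blocked at collider C (neither it nor any descendant is in the conditioning set).
  P3: blocked at fork node F ∈ conditioning set.
{F} contains no descendant of K and blocks every backdoor path.
No other singleton works — e.g. {G} leaves P3 open — so {F} is the unique smallest valid adjustment set.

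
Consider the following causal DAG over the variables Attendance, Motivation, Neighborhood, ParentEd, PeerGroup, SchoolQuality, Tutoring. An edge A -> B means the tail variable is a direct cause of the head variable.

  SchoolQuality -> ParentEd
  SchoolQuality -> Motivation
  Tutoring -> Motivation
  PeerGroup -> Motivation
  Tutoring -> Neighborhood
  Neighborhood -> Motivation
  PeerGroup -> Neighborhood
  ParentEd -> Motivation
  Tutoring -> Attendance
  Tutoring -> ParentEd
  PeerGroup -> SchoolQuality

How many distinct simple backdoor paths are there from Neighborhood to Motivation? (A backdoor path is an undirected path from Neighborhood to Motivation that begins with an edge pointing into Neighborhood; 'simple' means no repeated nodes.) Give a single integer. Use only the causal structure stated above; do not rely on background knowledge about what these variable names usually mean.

8

A backdoor path from Neighborhood to Motivation is any simple undirected path whose first edge points into Neighborhood (i.e. leaves Neighborhood via a parent).
Parents of Neighborhood: {PeerGroup, Tutoring}.
Enumerating:
  P1: Neighborhood <- PeerGroup -> SchoolQuality -> ParentEd <- Tutoring -> Motivation
  P2: Neighborhood <- PeerGroup -> SchoolQuality -> ParentEd -> Motivation
  P3: Neighborhood <- PeerGroup -> SchoolQuality -> Motivation
  P4: Neighborhood <- PeerGroup -> Motivation
  P5: Neighborhood <- Tutoring -> ParentEd <- SchoolQuality <- PeerGroup -> Motivation
  P6: Neighborhood <- Tutoring -> ParentEd <- SchoolQuality -> Motivation
  P7: Neighborhood <- Tutoring -> ParentEd -> Motivation
  P8: Neighborhood <- Tutoring -> Motivation
That exhausts the simple backdoor paths. Count: 8.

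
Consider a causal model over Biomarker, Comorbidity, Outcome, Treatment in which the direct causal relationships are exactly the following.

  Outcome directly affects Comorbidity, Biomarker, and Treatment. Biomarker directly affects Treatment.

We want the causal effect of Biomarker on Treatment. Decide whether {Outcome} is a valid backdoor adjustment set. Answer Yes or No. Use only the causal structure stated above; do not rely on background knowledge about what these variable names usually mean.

Backdoor paths from Biomarker to Treatment (paths whose first edge points into Biomarker):
  P1: Biomarker <- Outcome -> Treatment
Condition 1 (no descendant of Biomarker in the set): holds — descendants of Biomarker are {Treatment}; none are in {Outcome}.
Condition 2 (every backdoor path blocked by {Outcome}):
  P1: blocked at fork node Outcome ∈ conditioning set.
{Outcome} satisfies the backdoor criterion.

Yes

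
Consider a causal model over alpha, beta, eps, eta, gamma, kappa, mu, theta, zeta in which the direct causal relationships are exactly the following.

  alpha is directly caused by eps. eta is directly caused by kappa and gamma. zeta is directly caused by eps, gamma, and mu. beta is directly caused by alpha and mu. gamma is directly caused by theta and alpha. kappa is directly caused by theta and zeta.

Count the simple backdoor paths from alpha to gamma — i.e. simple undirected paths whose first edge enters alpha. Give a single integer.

3

A backdoor path from alpha to gamma is any simple undirected path whose first edge points into alpha (i.e. leaves alpha via a parent).
Parents of alpha: {eps}.
Enumerating:
  P1: alpha <- eps -> zeta <- gamma
  P2: alpha <- eps -> zeta -> kappa <- theta -> gamma
  P3: alpha <- eps -> zeta -> kappa -> eta <- gamma
That exhausts the simple backdoor paths. Count: 3.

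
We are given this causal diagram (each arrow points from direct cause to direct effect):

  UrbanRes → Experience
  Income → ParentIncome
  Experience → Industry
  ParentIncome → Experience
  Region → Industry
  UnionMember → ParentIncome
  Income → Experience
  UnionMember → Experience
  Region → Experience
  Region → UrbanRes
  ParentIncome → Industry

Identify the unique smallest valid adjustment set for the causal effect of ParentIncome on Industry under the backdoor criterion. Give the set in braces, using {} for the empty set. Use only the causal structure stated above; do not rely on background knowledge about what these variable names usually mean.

{Income, UnionMember}

Variables eligible for adjustment (non-descendants of ParentIncome, excluding ParentIncome and Industry): {Income, Region, UnionMember, UrbanRes}.
Backdoor paths from ParentIncome to Industry:
  P1: ParentIncome <- UnionMember -> Experience <- Region -> Industry
  P2: ParentIncome <- UnionMember -> Experience <- UrbanRes <- Region -> Industry
  P3: ParentIncome <- UnionMember -> Experience -> Industry
  P4: ParentIncome <- Income -> Experience <- Region -> Industry
  P5: ParentIncome <- Income -> Experience <- UrbanRes <- Region -> Industry
  P6: ParentIncome <- Income -> Experience -> Industry
The empty set is not sufficient: P3 (ParentIncome <- UnionMember -> Experience -> Industry) has no collider blocking it and no conditioned non-collider, so it is open.
Try {Income, UnionMember}:
  P1: blocked at fork node UnionMember ∈ conditioning set.
  P2: blocked at fork node UnionMember ∈ conditioning set.
  P3: blocked at fork node UnionMember ∈ conditioning set.
  P4: blocked at fork node Income ∈ conditioning set.
  P5: blocked at fork node Income ∈ conditioning set.
  P6: blocked at fork node Income ∈ conditioning set.
{Income, UnionMember} contains no descendant of ParentIncome and blocks every backdoor path.
Every element of {Income, UnionMember} is needed (dropping Income leaves P6 open; dropping UnionMember leaves P3 open), so no proper subset is valid.
Among all size-2 subsets of the eligible variables, only {Income, UnionMember} blocks every backdoor path, so it is the unique smallest valid adjustment set.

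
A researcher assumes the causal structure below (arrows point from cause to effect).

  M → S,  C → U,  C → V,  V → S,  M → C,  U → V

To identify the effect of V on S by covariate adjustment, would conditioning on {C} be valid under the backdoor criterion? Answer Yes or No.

Backdoor paths from V to S (paths whose first edge points into V):
  P1: V <- C <- M -> S
  P2: V <- U <- C <- M -> S
Condition 1 (no descendant of V in the set): holds — descendants of V are {S}; none are in {C}.
Condition 2 (every backdoor path blocked by {C}):
  P1: blocked at chain node C ∈ conditioning set.
  P2: blocked at chain node C ∈ conditioning set.
{C} satisfies the backdoor criterion.

Yes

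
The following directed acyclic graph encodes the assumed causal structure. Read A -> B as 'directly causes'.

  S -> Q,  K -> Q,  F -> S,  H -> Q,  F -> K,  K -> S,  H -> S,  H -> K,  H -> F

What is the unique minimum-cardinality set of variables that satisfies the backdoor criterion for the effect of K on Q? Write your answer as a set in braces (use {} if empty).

{F, H}

Variables eligible for adjustment (non-descendants of K, excluding K and Q): {F, H}.
Backdoor paths from K to Q:
  P1: K <- H -> F -> S -> Q
  P2: K <- H -> S -> Q
  P3: K <- H -> Q
  P4: K <- F <- H -> S -> Q
  P5: K <- F <- H -> Q
  P6: K <- F -> S <- H -> Q
  P7: K <- F -> S -> Q
The empty set is not sufficient: P1 (K <- H -> F -> S -> Q) has no collider blocking it and no conditioned non-collider, so it is open.
Try {F, H}:
  P1: blocked at fork node H ∈ conditioning set.
  P2: blocked at fork node H ∈ conditioning set.
  P3: blocked at fork node H ∈ conditioning set.
  P4: blocked at chain node F ∈ conditioning set.
  P5: blocked at chain node F ∈ conditioning set.
  P6: blocked at fork node F ∈ conditioning set.
  P7: blocked at fork node F ∈ conditioning set.
{F, H} contains no descendant of K and blocks every backdoor path.
Every element of {F, H} is needed (dropping F leaves P7 open; dropping H leaves P2 open), so no proper subset is valid.
Among all size-2 subsets of the eligible variables, only {F, H} blocks every backdoor path, so it is the unique smallest valid adjustment set.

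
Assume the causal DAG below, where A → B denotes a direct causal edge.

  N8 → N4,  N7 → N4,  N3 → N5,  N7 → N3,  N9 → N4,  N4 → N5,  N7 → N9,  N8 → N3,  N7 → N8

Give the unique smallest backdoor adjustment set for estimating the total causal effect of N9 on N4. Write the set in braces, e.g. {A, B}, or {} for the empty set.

Variables eligible for adjustment (non-descendants of N9, excluding N9 and N4): {N3, N7, N8}.
Backdoor paths from N9 to N4:
  P1: N9 <- N7 -> N8 -> N3 -> N5 <- N4
  P2: N9 <- N7 -> N8 -> N4
  P3: N9 <- N7 -> N3 <- N8 -> N4
  P4: N9 <- N7 -> N3 -> N5 <- N4
  P5: N9 <- N7 -> N4
The empty set is not sufficient: P2 (N9 <- N7 -> N8 -> N4) has no collider blocking it and no conditioned non-collider, so it is open.
Try {N7}:
  P1: blocked at fork node N7 ∈ conditioning set.
  P2: blocked at fork node N7 ∈ conditioning set.
  P3: blocked at fork node N7 ∈ conditioning set.
  P4: blocked at fork node N7 ∈ conditioning set.
  P5: blocked at fork node N7 ∈ conditioning set.
{N7} contains no descendant of N9 and blocks every backdoor path.
No other singleton works — e.g. {N8} leaves P5 open — so {N7} is the unique smallest valid adjustment set.

{N7}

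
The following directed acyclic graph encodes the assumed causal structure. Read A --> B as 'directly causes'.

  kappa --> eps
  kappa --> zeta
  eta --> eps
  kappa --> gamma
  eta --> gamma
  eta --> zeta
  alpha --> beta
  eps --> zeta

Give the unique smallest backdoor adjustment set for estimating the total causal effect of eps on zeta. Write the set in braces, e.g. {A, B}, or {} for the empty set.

{eta, kappa}

Variables eligible for adjustment (non-descendants of eps, excluding eps and zeta): {alpha, beta, eta, gamma, kappa}.
Backdoor paths from eps to zeta:
  P1: eps <- eta -> gamma <- kappa -> zeta
  P2: eps <- eta -> zeta
  P3: eps <- kappa -> gamma <- eta -> zeta
  P4: eps <- kappa -> zeta
The empty set is not sufficient: P2 (eps <- eta -> zeta) has no collider blocking it and no conditioned non-collider, so it is open.
Try {eta, kappa}:
  P1: blocked at fork node eta ∈ conditioning set.
  P2: blocked at fork node eta ∈ conditioning set.
  P3: blocked at fork node kappa ∈ conditioning set.
  P4: blocked at fork node kappa ∈ conditioning set.
{eta, kappa} contains no descendant of eps and blocks every backdoor path.
Every element of {eta, kappa} is needed (dropping eta leaves P2 open; dropping kappa leaves P4 open), so no proper subset is valid.
Among all size-2 subsets of the eligible variables, only {eta, kappa} blocks every backdoor path, so it is the unique smallest valid adjustment set.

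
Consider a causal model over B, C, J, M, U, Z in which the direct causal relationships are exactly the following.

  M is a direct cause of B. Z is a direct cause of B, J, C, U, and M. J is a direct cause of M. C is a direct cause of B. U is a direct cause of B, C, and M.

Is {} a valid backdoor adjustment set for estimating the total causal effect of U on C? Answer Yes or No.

No

Backdoor paths from U to C (paths whose first edge points into U):
  P1: U <- Z -> J -> M -> B <- C
  P2: U <- Z -> M -> B <- C
  P3: U <- Z -> C
  P4: U <- Z -> B <- C
Condition 1 (no descendant of U in the set): holds — descendants of U are {B, C, M}; none are in {}.
Condition 2 (every backdoor path blocked by {}):
  P1: blocked at collider B (neither it nor any descendant is in the conditioning set).
  P2: blocked at collider B (neither it nor any descendant is in the conditioning set).
  P3: open — no interior node is in the conditioning set.
  P4: blocked at collider B (neither it nor any descendant is in the conditioning set).
{} does not satisfy the backdoor criterion.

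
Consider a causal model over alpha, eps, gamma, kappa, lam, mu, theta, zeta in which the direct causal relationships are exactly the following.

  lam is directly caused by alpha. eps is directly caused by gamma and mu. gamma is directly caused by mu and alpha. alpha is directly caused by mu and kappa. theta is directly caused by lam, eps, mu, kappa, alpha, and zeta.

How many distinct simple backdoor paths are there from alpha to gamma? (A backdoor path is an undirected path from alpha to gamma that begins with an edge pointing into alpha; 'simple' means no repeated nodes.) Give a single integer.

7

A backdoor path from alpha to gamma is any simple undirected path whose first edge points into alpha (i.e. leaves alpha via a parent).
Parents of alpha: {kappa, mu}.
Enumerating:
  P1: alpha <- mu -> gamma
  P2: alpha <- mu -> eps <- gamma
  P3: alpha <- mu -> theta <- eps <- gamma
  P4: alpha <- kappa -> theta <- mu -> gamma
  P5: alpha <- kappa -> theta <- mu -> eps <- gamma
  P6: alpha <- kappa -> theta <- eps <- mu -> gamma
  P7: alpha <- kappa -> theta <- eps <- gamma
That exhausts the simple backdoor paths. Count: 7.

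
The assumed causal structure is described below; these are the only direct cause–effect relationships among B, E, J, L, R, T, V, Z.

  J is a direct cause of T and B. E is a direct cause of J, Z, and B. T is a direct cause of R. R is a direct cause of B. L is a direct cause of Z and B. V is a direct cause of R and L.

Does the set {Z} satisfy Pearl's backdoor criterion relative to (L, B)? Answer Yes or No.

Backdoor paths from L to B (paths whose first edge points into L):
  P1: L <- V -> R <- T <- J <- E -> B
  P2: L <- V -> R <- T <- J -> B
  P3: L <- V -> R -> B
Condition 1 (no descendant of L in the set): FAILS — Z is a descendant of L.
Condition 2 (every backdoor path blocked by {Z}):
  P1: blocked at collider R (neither it nor any descendant is in the conditioning set).
  P2: blocked at collider R (neither it nor any descendant is in the conditioning set).
  P3: open — no interior node is in the conditioning set.
{Z} does not satisfy the backdoor criterion.

No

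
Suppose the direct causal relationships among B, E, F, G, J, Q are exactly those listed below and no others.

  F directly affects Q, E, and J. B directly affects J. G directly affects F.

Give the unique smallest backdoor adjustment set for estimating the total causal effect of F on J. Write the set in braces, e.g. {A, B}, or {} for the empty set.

Variables eligible for adjustment (non-descendants of F, excluding F and J): {B, G}.
Backdoor paths from F to J:
  (none)
With no backdoor paths the empty set already satisfies the criterion, and it is trivially minimal.

{}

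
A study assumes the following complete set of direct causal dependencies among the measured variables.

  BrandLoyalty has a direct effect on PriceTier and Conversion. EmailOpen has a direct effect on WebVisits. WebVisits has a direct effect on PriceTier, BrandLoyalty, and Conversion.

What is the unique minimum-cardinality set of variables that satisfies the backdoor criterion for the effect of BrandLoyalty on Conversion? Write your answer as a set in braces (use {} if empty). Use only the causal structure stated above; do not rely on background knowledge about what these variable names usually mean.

{WebVisits}

Variables eligible for adjustment (non-descendants of BrandLoyalty, excluding BrandLoyalty and Conversion): {EmailOpen, WebVisits}.
Backdoor paths from BrandLoyalty to Conversion:
  P1: BrandLoyalty <- WebVisits -> Conversion
The empty set is not sufficient: P1 (BrandLoyalty <- WebVisits -> Conversion) has no collider blocking it and no conditioned non-collider, so it is open.
Try {WebVisits}:
  P1: blocked at fork node WebVisits ∈ conditioning set.
{WebVisits} contains no descendant of BrandLoyalty and blocks every backdoor path.
No other singleton works — e.g. {EmailOpen} leaves P1 open — so {WebVisits} is the unique smallest valid adjustment set.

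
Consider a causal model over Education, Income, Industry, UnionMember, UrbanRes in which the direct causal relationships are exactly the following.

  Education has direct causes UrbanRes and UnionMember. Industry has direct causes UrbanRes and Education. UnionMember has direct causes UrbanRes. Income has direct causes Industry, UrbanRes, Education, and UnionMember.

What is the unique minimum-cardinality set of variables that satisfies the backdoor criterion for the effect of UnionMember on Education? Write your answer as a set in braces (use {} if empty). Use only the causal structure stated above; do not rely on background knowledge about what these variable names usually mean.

Variables eligible for adjustment (non-descendants of UnionMember, excluding UnionMember and Education): {UrbanRes}.
Backdoor paths from UnionMember to Education:
  P1: UnionMember <- UrbanRes -> Education
  P2: UnionMember <- UrbanRes -> Industry <- Education
  P3: UnionMember <- UrbanRes -> Industry -> Income <- Education
  P4: UnionMember <- UrbanRes -> Income <- Education
  P5: UnionMember <- UrbanRes -> Income <- Industry <- Education
The empty set is not sufficient: P1 (UnionMember <- UrbanRes -> Education) has no collider blocking it and no conditioned non-collider, so it is open.
Try {UrbanRes}:
  P1: blocked at fork node UrbanRes ∈ conditioning set.
  P2: blocked at fork node UrbanRes ∈ conditioning set.
  P3: blocked at fork node UrbanRes ∈ conditioning set.
  P4: blocked at fork node UrbanRes ∈ conditioning set.
  P5: blocked at fork node UrbanRes ∈ conditioning set.
{UrbanRes} contains no descendant of UnionMember and blocks every backdoor path.
{UrbanRes} is the unique smallest valid adjustment set.

{UrbanRes}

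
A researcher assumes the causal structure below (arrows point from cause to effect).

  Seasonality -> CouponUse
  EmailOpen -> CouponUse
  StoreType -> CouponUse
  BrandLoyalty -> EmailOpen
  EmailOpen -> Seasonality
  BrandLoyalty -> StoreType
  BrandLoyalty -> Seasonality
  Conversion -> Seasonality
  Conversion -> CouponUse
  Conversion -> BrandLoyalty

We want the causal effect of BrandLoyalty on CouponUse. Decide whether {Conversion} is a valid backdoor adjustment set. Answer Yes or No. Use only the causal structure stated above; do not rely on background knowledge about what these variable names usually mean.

Backdoor paths from BrandLoyalty to CouponUse (paths whose first edge points into BrandLoyalty):
  P1: BrandLoyalty <- Conversion -> Seasonality <- EmailOpen -> CouponUse
  P2: BrandLoyalty <- Conversion -> Seasonality -> CouponUse
  P3: BrandLoyalty <- Conversion -> CouponUse
Condition 1 (no descendant of BrandLoyalty in the set): holds — descendants of BrandLoyalty are {CouponUse, EmailOpen, Seasonality, StoreType}; none are in {Conversion}.
Condition 2 (every backdoor path blocked by {Conversion}):
  P1: blocked at fork node Conversion ∈ conditioning set.
  P2: blocked at fork node Conversion ∈ conditioning set.
  P3: blocked at fork node Conversion ∈ conditioning set.
{Conversion} satisfies the backdoor criterion.

Yes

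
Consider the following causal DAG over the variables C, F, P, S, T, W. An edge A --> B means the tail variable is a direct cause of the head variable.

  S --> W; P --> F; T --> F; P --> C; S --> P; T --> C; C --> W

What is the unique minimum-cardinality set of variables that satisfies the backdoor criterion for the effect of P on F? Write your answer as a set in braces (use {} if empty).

Variables eligible for adjustment (non-descendants of P, excluding P and F): {S, T}.
Backdoor paths from P to F:
  P1: P <- S -> W <- C <- T -> F
Each backdoor path contains an unconditioned collider, so every path is already blocked with the empty conditioning set:
  P1: blocked at collider W (neither it nor any descendant is in the conditioning set).
The empty set is therefore the unique smallest valid set.

{}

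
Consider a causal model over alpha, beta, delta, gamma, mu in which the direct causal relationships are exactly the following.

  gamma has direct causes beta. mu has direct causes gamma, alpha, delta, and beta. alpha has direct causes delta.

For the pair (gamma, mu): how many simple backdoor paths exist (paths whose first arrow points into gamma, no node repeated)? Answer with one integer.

A backdoor path from gamma to mu is any simple undirected path whose first edge points into gamma (i.e. leaves gamma via a parent).
Parents of gamma: {beta}.
Enumerating:
  P1: gamma <- beta -> mu
That exhausts the simple backdoor paths. Count: 1.

1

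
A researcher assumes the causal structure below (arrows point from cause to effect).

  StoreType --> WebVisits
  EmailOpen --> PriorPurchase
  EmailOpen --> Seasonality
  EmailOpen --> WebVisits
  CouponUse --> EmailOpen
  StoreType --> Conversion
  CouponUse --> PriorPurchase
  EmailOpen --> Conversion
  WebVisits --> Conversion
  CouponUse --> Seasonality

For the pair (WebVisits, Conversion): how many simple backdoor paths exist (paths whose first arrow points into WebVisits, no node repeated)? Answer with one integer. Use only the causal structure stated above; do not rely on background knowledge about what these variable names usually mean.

A backdoor path from WebVisits to Conversion is any simple undirected path whose first edge points into WebVisits (i.e. leaves WebVisits via a parent).
Parents of WebVisits: {EmailOpen, StoreType}.
Enumerating:
  P1: WebVisits <- StoreType -> Conversion
  P2: WebVisits <- EmailOpen -> Conversion
That exhausts the simple backdoor paths. Count: 2.

2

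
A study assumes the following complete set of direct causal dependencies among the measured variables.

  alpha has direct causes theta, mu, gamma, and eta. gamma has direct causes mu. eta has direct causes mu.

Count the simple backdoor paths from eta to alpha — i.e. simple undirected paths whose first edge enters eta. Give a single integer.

2

A backdoor path from eta to alpha is any simple undirected path whose first edge points into eta (i.e. leaves eta via a parent).
Parents of eta: {mu}.
Enumerating:
  P1: eta <- mu -> gamma -> alpha
  P2: eta <- mu -> alpha
That exhausts the simple backdoor paths. Count: 2.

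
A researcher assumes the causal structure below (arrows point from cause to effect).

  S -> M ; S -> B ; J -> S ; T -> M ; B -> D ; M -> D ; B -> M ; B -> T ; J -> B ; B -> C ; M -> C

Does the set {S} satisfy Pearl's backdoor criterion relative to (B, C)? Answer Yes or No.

Backdoor paths from B to C (paths whose first edge points into B):
  P1: B <- J -> S -> M -> C
  P2: B <- S -> M -> C
Condition 1 (no descendant of B in the set): holds — descendants of B are {C, D, M, T}; none are in {S}.
Condition 2 (every backdoor path blocked by {S}):
  P1: blocked at chain node S ∈ conditioning set.
  P2: blocked at fork node S ∈ conditioning set.
{S} satisfies the backdoor criterion.

Yes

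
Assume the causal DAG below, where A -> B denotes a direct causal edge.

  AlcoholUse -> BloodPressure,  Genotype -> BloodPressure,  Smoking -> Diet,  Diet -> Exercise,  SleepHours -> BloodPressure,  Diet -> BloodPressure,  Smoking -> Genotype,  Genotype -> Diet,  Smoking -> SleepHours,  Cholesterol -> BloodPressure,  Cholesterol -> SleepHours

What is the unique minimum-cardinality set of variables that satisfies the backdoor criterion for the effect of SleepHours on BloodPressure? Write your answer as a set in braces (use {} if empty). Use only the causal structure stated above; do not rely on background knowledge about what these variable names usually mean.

Variables eligible for adjustment (non-descendants of SleepHours, excluding SleepHours and BloodPressure): {AlcoholUse, Cholesterol, Diet, Exercise, Genotype, Smoking}.
Backdoor paths from SleepHours to BloodPressure:
  P1: SleepHours <- Smoking -> Genotype -> Diet -> BloodPressure
  P2: SleepHours <- Smoking -> Genotype -> BloodPressure
  P3: SleepHours <- Smoking -> Diet <- Genotype -> BloodPressure
  P4: SleepHours <- Smoking -> Diet -> BloodPressure
  P5: SleepHours <- Cholesterol -> BloodPressure
The empty set is not sufficient: P1 (SleepHours <- Smoking -> Genotype -> Diet -> BloodPressure) has no collider blocking it and no conditioned non-collider, so it is open.
Try {Cholesterol, Smoking}:
  P1: blocked at fork node Smoking ∈ conditioning set.
  P2: blocked at fork node Smoking ∈ conditioning set.
  P3: blocked at fork node Smoking ∈ conditioning set.
  P4: blocked at fork node Smoking ∈ conditioning set.
  P5: blocked at fork node Cholesterol ∈ conditioning set.
{Cholesterol, Smoking} contains no descendant of SleepHours and blocks every backdoor path.
Every element of {Cholesterol, Smoking} is needed (dropping Cholesterol leaves P5 open; dropping Smoking leaves P1 open), so no proper subset is valid.
Among all size-2 subsets of the eligible variables, only {Cholesterol, Smoking} blocks every backdoor path, so it is the unique smallest valid adjustment set.

{Cholesterol, Smoking}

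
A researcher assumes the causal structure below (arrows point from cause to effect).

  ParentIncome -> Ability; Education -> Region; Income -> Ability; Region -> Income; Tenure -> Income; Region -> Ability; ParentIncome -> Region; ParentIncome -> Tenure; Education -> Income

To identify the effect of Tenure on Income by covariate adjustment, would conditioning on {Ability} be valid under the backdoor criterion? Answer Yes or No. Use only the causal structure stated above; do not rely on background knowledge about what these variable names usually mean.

Backdoor paths from Tenure to Income (paths whose first edge points into Tenure):
  P1: Tenure <- ParentIncome -> Region <- Education -> Income
  P2: Tenure <- ParentIncome -> Region -> Income
  P3: Tenure <- ParentIncome -> Region -> Ability <- Income
  P4: Tenure <- ParentIncome -> Ability <- Region <- Education -> Income
  P5: Tenure <- ParentIncome -> Ability <- Region -> Income
  P6: Tenure <- ParentIncome -> Ability <- Income
Condition 1 (no descendant of Tenure in the set): FAILS — Ability is a descendant of Tenure.
Condition 2 (every backdoor path blocked by {Ability}):
  P1: open — collider(s) Region are conditioned on (or have a conditioned descendant) and no non-collider on the path is in the set.
  P2: open — no interior node is in the conditioning set.
  P3: open — collider(s) Ability are conditioned on (or have a conditioned descendant) and no non-collider on the path is in the set.
  P4: open — collider(s) Ability are conditioned on (or have a conditioned descendant) and no non-collider on the path is in the set.
  P5: open — collider(s) Ability are conditioned on (or have a conditioned descendant) and no non-collider on the path is in the set.
  P6: open — collider(s) Ability are conditioned on (or have a conditioned descendant) and no non-collider on the path is in the set.
{Ability} does not satisfy the backdoor criterion.

No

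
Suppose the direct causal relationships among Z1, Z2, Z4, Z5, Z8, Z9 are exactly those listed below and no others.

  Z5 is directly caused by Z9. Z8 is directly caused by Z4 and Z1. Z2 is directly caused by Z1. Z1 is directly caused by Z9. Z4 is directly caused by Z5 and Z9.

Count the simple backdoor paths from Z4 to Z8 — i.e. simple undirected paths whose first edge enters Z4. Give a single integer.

A backdoor path from Z4 to Z8 is any simple undirected path whose first edge points into Z4 (i.e. leaves Z4 via a parent).
Parents of Z4: {Z5, Z9}.
Enumerating:
  P1: Z4 <- Z9 -> Z1 -> Z8
  P2: Z4 <- Z5 <- Z9 -> Z1 -> Z8
That exhausts the simple backdoor paths. Count: 2.

2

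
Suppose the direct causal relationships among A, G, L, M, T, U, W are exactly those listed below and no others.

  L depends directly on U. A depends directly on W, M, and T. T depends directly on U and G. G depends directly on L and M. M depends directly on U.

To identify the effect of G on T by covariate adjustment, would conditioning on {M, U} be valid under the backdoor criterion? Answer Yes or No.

Yes

Backdoor paths from G to T (paths whose first edge points into G):
  P1: G <- L <- U -> M -> A <- T
  P2: G <- L <- U -> T
  P3: G <- M <- U -> T
  P4: G <- M -> A <- T
Condition 1 (no descendant of G in the set): holds — descendants of G are {A, T}; none are in {M, U}.
Condition 2 (every backdoor path blocked by {M, U}):
  P1: blocked at fork node U ∈ conditioning set.
  P2: blocked at fork node U ∈ conditioning set.
  P3: blocked at chain node M ∈ conditioning set.
  P4: blocked at fork node M ∈ conditioning set.
{M, U} satisfies the backdoor criterion.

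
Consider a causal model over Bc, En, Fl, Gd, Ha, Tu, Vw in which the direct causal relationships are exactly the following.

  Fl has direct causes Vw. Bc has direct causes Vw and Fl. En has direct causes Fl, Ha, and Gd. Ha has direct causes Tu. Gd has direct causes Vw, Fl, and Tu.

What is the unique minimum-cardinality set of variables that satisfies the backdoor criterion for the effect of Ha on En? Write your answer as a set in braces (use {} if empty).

Variables eligible for adjustment (non-descendants of Ha, excluding Ha and En): {Bc, Fl, Gd, Tu, Vw}.
Backdoor paths from Ha to En:
  P1: Ha <- Tu -> Gd <- Vw -> Fl -> En
  P2: Ha <- Tu -> Gd <- Vw -> Bc <- Fl -> En
  P3: Ha <- Tu -> Gd <- Fl -> En
  P4: Ha <- Tu -> Gd -> En
The empty set is not sufficient: P4 (Ha <- Tu -> Gd -> En) has no collider blocking it and no conditioned non-collider, so it is open.
Try {Tu}:
  P1: blocked at fork node Tu ∈ conditioning set.
  P2: blocked at fork node Tu ∈ conditioning set.
  P3: blocked at fork node Tu ∈ conditioning set.
  P4: blocked at fork node Tu ∈ conditioning set.
{Tu} contains no descendant of Ha and blocks every backdoor path.
No other singleton works — e.g. {Vw} leaves P4 open — so {Tu} is the unique smallest valid adjustment set.

{Tu}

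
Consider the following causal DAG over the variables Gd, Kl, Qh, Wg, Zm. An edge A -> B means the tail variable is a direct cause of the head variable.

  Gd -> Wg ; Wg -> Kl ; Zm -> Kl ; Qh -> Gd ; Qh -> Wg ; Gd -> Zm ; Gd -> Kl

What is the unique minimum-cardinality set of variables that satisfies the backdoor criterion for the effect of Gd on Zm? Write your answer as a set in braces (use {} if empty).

Variables eligible for adjustment (non-descendants of Gd, excluding Gd and Zm): {Qh}.
Backdoor paths from Gd to Zm:
  P1: Gd <- Qh -> Wg -> Kl <- Zm
Each backdoor path contains an unconditioned collider, so every path is already blocked with the empty conditioning set:
  P1: blocked at collider Kl (neither it nor any descendant is in the conditioning set).
The empty set is therefore the unique smallest valid set.

{}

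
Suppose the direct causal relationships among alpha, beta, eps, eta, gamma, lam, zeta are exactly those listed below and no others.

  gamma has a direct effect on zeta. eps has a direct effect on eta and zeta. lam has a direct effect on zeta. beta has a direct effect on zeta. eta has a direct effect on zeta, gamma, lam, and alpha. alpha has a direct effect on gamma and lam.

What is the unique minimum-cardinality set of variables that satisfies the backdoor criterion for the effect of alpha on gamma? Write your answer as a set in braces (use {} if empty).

Variables eligible for adjustment (non-descendants of alpha, excluding alpha and gamma): {beta, eps, eta}.
Backdoor paths from alpha to gamma:
  P1: alpha <- eta <- eps -> zeta <- gamma
  P2: alpha <- eta -> lam -> zeta <- gamma
  P3: alpha <- eta -> gamma
  P4: alpha <- eta -> zeta <- gamma
The empty set is not sufficient: P3 (alpha <- eta -> gamma) has no collider blocking it and no conditioned non-collider, so it is open.
Try {eta}:
  P1: blocked at chain node eta ∈ conditioning set.
  P2: blocked at fork node eta ∈ conditioning set.
  P3: blocked at fork node eta ∈ conditioning set.
  P4: blocked at fork node eta ∈ conditioning set.
{eta} contains no descendant of alpha and blocks every backdoor path.
No other singleton works — e.g. {eps} leaves P3 open — so {eta} is the unique smallest valid adjustment set.

{eta}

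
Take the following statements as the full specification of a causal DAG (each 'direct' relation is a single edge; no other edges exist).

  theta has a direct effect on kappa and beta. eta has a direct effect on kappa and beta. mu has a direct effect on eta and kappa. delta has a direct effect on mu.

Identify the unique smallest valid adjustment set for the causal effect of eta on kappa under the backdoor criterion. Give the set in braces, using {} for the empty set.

Variables eligible for adjustment (non-descendants of eta, excluding eta and kappa): {delta, mu, theta}.
Backdoor paths from eta to kappa:
  P1: eta <- mu -> kappa
The empty set is not sufficient: P1 (eta <- mu -> kappa) has no collider blocking it and no conditioned non-collider, so it is open.
Try {mu}:
  P1: blocked at fork node mu ∈ conditioning set.
{mu} contains no descendant of eta and blocks every backdoor path.
No other singleton works — e.g. {delta} leaves P1 open — so {mu} is the unique smallest valid adjustment set.

{mu}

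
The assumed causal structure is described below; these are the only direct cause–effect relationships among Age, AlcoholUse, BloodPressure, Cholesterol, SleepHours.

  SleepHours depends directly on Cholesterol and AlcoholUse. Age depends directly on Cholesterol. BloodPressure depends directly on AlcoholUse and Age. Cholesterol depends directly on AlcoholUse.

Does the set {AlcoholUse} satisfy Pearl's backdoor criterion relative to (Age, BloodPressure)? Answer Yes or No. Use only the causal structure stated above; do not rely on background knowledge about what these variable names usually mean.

Backdoor paths from Age to BloodPressure (paths whose first edge points into Age):
  P1: Age <- Cholesterol <- AlcoholUse -> BloodPressure
  P2: Age <- Cholesterol -> SleepHours <- AlcoholUse -> BloodPressure
Condition 1 (no descendant of Age in the set): holds — descendants of Age are {BloodPressure}; none are in {AlcoholUse}.
Condition 2 (every backdoor path blocked by {AlcoholUse}):
  P1: blocked at fork node AlcoholUse ∈ conditioning set.
  P2: blocked at collider SleepHours (neither it nor any descendant is in the conditioning set).
{AlcoholUse} satisfies the backdoor criterion.

Yes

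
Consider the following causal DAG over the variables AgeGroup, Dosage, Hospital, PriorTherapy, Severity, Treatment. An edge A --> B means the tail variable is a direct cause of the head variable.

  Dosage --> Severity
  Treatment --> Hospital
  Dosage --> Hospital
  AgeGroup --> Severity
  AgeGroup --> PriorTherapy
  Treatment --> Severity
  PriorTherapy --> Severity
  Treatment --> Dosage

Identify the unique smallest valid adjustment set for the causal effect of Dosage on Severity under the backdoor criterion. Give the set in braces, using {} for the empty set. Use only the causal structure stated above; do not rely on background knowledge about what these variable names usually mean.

{Treatment}

Variables eligible for adjustment (non-descendants of Dosage, excluding Dosage and Severity): {AgeGroup, PriorTherapy, Treatment}.
Backdoor paths from Dosage to Severity:
  P1: Dosage <- Treatment -> Severity
The empty set is not sufficient: P1 (Dosage <- Treatment -> Severity) has no collider blocking it and no conditioned non-collider, so it is open.
Try {Treatment}:
  P1: blocked at fork node Treatment ∈ conditioning set.
{Treatment} contains no descendant of Dosage and blocks every backdoor path.
No other singleton works — e.g. {AgeGroup} leaves P1 open — so {Treatment} is the unique smallest valid adjustment set.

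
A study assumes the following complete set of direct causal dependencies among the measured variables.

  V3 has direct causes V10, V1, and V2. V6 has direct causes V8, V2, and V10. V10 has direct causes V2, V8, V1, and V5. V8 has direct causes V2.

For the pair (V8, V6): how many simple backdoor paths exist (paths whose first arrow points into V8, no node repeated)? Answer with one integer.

A backdoor path from V8 to V6 is any simple undirected path whose first edge points into V8 (i.e. leaves V8 via a parent).
Parents of V8: {V2}.
Enumerating:
  P1: V8 <- V2 -> V10 -> V6
  P2: V8 <- V2 -> V3 <- V1 -> V10 -> V6
  P3: V8 <- V2 -> V3 <- V10 -> V6
  P4: V8 <- V2 -> V6
That exhausts the simple backdoor paths. Count: 4.

4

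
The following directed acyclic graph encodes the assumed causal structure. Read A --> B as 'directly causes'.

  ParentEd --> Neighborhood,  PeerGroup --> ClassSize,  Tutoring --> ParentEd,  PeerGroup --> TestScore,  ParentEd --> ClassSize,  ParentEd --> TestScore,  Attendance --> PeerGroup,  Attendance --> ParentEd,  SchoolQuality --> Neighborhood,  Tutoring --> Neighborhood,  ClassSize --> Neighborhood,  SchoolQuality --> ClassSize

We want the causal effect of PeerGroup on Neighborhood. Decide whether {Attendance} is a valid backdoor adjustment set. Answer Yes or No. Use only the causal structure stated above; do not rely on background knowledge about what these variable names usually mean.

Backdoor paths from PeerGroup to Neighborhood (paths whose first edge points into PeerGroup):
  P1: PeerGroup <- Attendance -> ParentEd <- Tutoring -> Neighborhood
  P2: PeerGroup <- Attendance -> ParentEd -> ClassSize <- SchoolQuality -> Neighborhood
  P3: PeerGroup <- Attendance -> ParentEd -> ClassSize -> Neighborhood
  P4: PeerGroup <- Attendance -> ParentEd -> Neighborhood
Condition 1 (no descendant of PeerGroup in the set): holds — descendants of PeerGroup are {ClassSize, Neighborhood, TestScore}; none are in {Attendance}.
Condition 2 (every backdoor path blocked by {Attendance}):
  P1: blocked at fork node Attendance ∈ conditioning set.
  P2: blocked at fork node Attendance ∈ conditioning set.
  P3: blocked at fork node Attendance ∈ conditioning set.
  P4: blocked at fork node Attendance ∈ conditioning set.
{Attendance} satisfies the backdoor criterion.

Yes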